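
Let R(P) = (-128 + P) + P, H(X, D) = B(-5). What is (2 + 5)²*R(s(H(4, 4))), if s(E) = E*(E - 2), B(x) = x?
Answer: -2842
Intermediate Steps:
H(X, D) = -5
s(E) = E*(-2 + E)
R(P) = -128 + 2*P
(2 + 5)²*R(s(H(4, 4))) = (2 + 5)²*(-128 + 2*(-5*(-2 - 5))) = 7²*(-128 + 2*(-5*(-7))) = 49*(-128 + 2*35) = 49*(-128 + 70) = 49*(-58) = -2842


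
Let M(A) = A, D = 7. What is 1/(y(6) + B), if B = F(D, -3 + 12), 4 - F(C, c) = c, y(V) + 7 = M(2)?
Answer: -⅒ ≈ -0.10000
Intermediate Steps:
y(V) = -5 (y(V) = -7 + 2 = -5)
F(C, c) = 4 - c
B = -5 (B = 4 - (-3 + 12) = 4 - 1*9 = 4 - 9 = -5)
1/(y(6) + B) = 1/(-5 - 5) = 1/(-10) = -⅒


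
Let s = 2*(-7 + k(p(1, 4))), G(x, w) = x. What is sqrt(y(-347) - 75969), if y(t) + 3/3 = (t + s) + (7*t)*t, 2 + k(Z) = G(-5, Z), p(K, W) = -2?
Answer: sqrt(766518) ≈ 875.51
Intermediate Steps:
k(Z) = -7 (k(Z) = -2 - 5 = -7)
s = -28 (s = 2*(-7 - 7) = 2*(-14) = -28)
y(t) = -29 + t + 7*t**2 (y(t) = -1 + ((t - 28) + (7*t)*t) = -1 + ((-28 + t) + 7*t**2) = -1 + (-28 + t + 7*t**2) = -29 + t + 7*t**2)
sqrt(y(-347) - 75969) = sqrt((-29 - 347 + 7*(-347)**2) - 75969) = sqrt((-29 - 347 + 7*120409) - 75969) = sqrt((-29 - 347 + 842863) - 75969) = sqrt(842487 - 75969) = sqrt(766518)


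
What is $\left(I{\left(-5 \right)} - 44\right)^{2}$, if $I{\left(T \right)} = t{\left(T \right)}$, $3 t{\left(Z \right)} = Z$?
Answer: $\frac{18769}{9} \approx 2085.4$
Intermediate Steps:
$t{\left(Z \right)} = \frac{Z}{3}$
$I{\left(T \right)} = \frac{T}{3}$
$\left(I{\left(-5 \right)} - 44\right)^{2} = \left(\frac{1}{3} \left(-5\right) - 44\right)^{2} = \left(- \frac{5}{3} - 44\right)^{2} = \left(- \frac{137}{3}\right)^{2} = \frac{18769}{9}$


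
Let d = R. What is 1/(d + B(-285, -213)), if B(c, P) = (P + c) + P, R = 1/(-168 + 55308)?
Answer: -55140/39204539 ≈ -0.0014065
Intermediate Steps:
R = 1/55140 ≈ 1.8136e-5
B(c, P) = c + 2*P
d = 1/55140 ≈ 1.8136e-5
1/(d + B(-285, -213)) = 1/(1/55140 + (-285 + 2*(-213))) = 1/(1/55140 + (-285 - 426)) = 1/(1/55140 - 711) = 1/(-39204539/55140) = -55140/39204539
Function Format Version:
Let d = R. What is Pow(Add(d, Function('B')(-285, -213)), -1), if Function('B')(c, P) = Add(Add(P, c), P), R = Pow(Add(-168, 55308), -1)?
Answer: Rational(-55140, 39204539) ≈ -0.0014065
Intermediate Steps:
R = Rational(1, 55140) (R = Pow(55140, -1) = Rational(1, 55140) ≈ 1.8136e-5)
Function('B')(c, P) = Add(c, Mul(2, P))
d = Rational(1, 55140) ≈ 1.8136e-5
Pow(Add(d, Function('B')(-285, -213)), -1) = Pow(Add(Rational(1, 55140), Add(-285, Mul(2, -213))), -1) = Pow(Add(Rational(1, 55140), Add(-285, -426)), -1) = Pow(Add(Rational(1, 55140), -711), -1) = Pow(Rational(-39204539, 55140), -1) = Rational(-55140, 39204539)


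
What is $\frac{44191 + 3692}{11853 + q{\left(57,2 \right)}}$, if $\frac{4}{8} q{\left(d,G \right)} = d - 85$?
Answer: $\frac{47883}{11797} \approx 4.0589$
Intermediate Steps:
$q{\left(d,G \right)} = -170 + 2 d$ ($q{\left(d,G \right)} = 2 \left(d - 85\right) = 2 \left(-85 + d\right) = -170 + 2 d$)
$\frac{44191 + 3692}{11853 + q{\left(57,2 \right)}} = \frac{44191 + 3692}{11853 + \left(-170 + 2 \cdot 57\right)} = \frac{47883}{11853 + \left(-170 + 114\right)} = \frac{47883}{11853 - 56} = \frac{47883}{11797}$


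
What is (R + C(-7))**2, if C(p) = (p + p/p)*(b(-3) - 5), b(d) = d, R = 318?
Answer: 133956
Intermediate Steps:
C(p) = -8 - 8*p (C(p) = (p + p/p)*(-3 - 5) = (p + 1)*(-8) = (1 + p)*(-8) = -8 - 8*p)
(R + C(-7))**2 = (318 + (-8 - 8*(-7)))**2 = (318 + (-8 + 56))**2 = (318 + 48)**2 = 366**2 = 133956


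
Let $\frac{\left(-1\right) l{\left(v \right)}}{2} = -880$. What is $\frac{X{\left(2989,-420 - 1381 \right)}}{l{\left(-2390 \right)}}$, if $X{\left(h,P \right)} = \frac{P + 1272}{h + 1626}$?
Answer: $- \frac{529}{8122400} \approx -6.5129 \cdot 10^{-5}$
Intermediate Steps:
$l{\left(v \right)} = 1760$ ($l{\left(v \right)} = \left(-2\right) \left(-880\right) = 1760$)
$X{\left(h,P \right)} = \frac{1272 + P}{1626 + h}$
$\frac{X{\left(2989,-420 - 1381 \right)}}{l{\left(-2390 \right)}} = \frac{\frac{1}{1626 + 2989} \left(1272 - 1801\right)}{1760} = \frac{1272 - 1801}{4615} \cdot \frac{1}{1760} = \frac{1}{4615} \left(-529\right) \frac{1}{1760} = \left(- \frac{529}{4615}\right) \frac{1}{1760} = - \frac{529}{8122400}$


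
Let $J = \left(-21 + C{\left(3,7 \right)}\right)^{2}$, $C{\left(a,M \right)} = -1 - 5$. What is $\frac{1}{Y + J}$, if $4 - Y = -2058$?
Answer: $\frac{1}{2791} \approx 0.00035829$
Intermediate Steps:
$Y = 2062$ ($Y = 4 - -2058 = 4 + 2058 = 2062$)
$C{\left(a,M \right)} = -6$ ($C{\left(a,M \right)} = -1 - 5 = -6$)
$J = 729$ ($J = \left(-21 - 6\right)^{2} = \left(-27\right)^{2} = 729$)
$\frac{1}{Y + J} = \frac{1}{2062 + 729} = \frac{1}{2791}$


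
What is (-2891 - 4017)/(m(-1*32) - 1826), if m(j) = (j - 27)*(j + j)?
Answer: -3454/975 ≈ -3.5426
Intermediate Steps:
m(j) = 2*j*(-27 + j) (m(j) = (-27 + j)*(2*j) = 2*j*(-27 + j))
(-2891 - 4017)/(m(-1*32) - 1826) = (-2891 - 4017)/(2*(-1*32)*(-27 - 1*32) - 1826) = -6908/(2*(-32)*(-27 - 32) - 1826) = -6908/(2*(-32)*(-59) - 1826) = -6908/(3776 - 1826) = -6908/1950 = -6908*1/1950 = -3454/975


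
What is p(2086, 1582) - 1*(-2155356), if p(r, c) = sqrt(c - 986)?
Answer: 2155356 + 2*sqrt(149) ≈ 2.1554e+6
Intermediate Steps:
p(r, c) = sqrt(-986 + c)
p(2086, 1582) - 1*(-2155356) = sqrt(-986 + 1582) - 1*(-2155356) = sqrt(596) + 2155356 = 2*sqrt(149) + 2155356 = 2155356 + 2*sqrt(149)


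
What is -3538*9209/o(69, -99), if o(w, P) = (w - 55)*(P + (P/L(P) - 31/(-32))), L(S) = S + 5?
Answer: 24501244384/1020985 ≈ 23998.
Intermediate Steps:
L(S) = 5 + S
o(w, P) = (-55 + w)*(31/32 + P + P/(5 + P)) (o(w, P) = (w - 55)*(P + (P/(5 + P) - 31/(-32))) = (-55 + w)*(P + (P/(5 + P) - 31*(-1/32))) = (-55 + w)*(P + (P/(5 + P) + 31/32)) = (-55 + w)*(P + (31/32 + P/(5 + P))) = (-55 + w)*(31/32 + P + P/(5 + P)))
-3538*9209/o(69, -99) = -3538*9209*(5 - 99)/(-55*(-99) - 99*69 + (5 - 99)*(-1705 - 1760*(-99) + 31*69 + 32*(-99)*69)/32) = -3538*(-865646/(5445 - 6831 + (1/32)*(-94)*(-1705 + 174240 + 2139 - 218592))) = -3538*(-865646/(5445 - 6831 + (1/32)*(-94)*(-43918))) = -3538*(-865646/(5445 - 6831 + 1032073/8)) = -3538/(-1/94*1020985/8*(1/9209)) = -3538/((-1020985/752*1/9209)) = -3538/(-1020985/6925168) = -3538*(-6925168/1020985) = 24501244384/1020985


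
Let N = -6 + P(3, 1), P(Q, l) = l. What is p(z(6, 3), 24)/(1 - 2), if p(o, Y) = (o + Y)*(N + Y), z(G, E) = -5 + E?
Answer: -418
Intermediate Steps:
N = -5 (N = -6 + 1 = -5)
p(o, Y) = (-5 + Y)*(Y + o) (p(o, Y) = (o + Y)*(-5 + Y) = (Y + o)*(-5 + Y) = (-5 + Y)*(Y + o))
p(z(6, 3), 24)/(1 - 2) = (24**2 - 5*24 - 5*(-5 + 3) + 24*(-5 + 3))/(1 - 2) = (576 - 120 - 5*(-2) + 24*(-2))/(-1) = -(576 - 120 + 10 - 48) = -1*418 = -418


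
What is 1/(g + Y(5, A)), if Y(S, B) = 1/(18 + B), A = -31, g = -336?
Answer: -13/4369 ≈ -0.0029755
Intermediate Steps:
1/(g + Y(5, A)) = 1/(-336 + 1/(18 - 31)) = 1/(-336 + 1/(-13)) = 1/(-336 - 1/13) = 1/(-4369/13) = -13/4369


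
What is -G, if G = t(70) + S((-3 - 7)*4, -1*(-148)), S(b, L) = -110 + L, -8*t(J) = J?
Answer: -117/4 ≈ -29.250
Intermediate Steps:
t(J) = -J/8
G = 117/4 (G = -⅛*70 + (-110 - 1*(-148)) = -35/4 + (-110 + 148) = -35/4 + 38 = 117/4 ≈ 29.250)
-G = -1*117/4 = -117/4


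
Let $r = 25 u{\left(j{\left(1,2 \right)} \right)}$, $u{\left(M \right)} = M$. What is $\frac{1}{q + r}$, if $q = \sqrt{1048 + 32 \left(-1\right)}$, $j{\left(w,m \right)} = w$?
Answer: $- \frac{25}{391} + \frac{2 \sqrt{254}}{391} \approx 0.017583$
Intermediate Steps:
$r = 25$ ($r = 25 \cdot 1 = 25$)
$q = 2 \sqrt{254}$ ($q = \sqrt{1048 - 32} = \sqrt{1016} = 2 \sqrt{254} \approx 31.875$)
$\frac{1}{q + r} = \frac{1}{2 \sqrt{254} + 25} = \frac{1}{25 + 2 \sqrt{254}}$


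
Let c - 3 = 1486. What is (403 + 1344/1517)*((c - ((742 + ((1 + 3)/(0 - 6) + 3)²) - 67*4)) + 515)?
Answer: 8406788095/13653 ≈ 6.1575e+5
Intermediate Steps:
c = 1489 (c = 3 + 1486 = 1489)
(403 + 1344/1517)*((c - ((742 + ((1 + 3)/(0 - 6) + 3)²) - 67*4)) + 515) = (403 + 1344/1517)*((1489 - ((742 + ((1 + 3)/(0 - 6) + 3)²) - 67*4)) + 515) = (403 + 1344*(1/1517))*((1489 - ((742 + (4/(-6) + 3)²) - 268)) + 515) = (403 + 1344/1517)*((1489 - ((742 + (4*(-⅙) + 3)²) - 268)) + 515) = 612695*((1489 - ((742 + (-⅔ + 3)²) - 268)) + 515)/1517 = 612695*((1489 - ((742 + (7/3)²) - 268)) + 515)/1517 = 612695*((1489 - ((742 + 49/9) - 268)) + 515)/1517 = 612695*((1489 - (6727/9 - 268)) + 515)/1517 = 612695*((1489 - 1*4315/9) + 515)/1517 = 612695*((1489 - 4315/9) + 515)/1517 = 612695*(9086/9 + 515)/1517 = (612695/1517)*(13721/9) = 8406788095/13653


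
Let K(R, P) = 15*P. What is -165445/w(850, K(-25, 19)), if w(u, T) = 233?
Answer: -165445/233 ≈ -710.06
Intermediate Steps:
-165445/w(850, K(-25, 19)) = -165445/233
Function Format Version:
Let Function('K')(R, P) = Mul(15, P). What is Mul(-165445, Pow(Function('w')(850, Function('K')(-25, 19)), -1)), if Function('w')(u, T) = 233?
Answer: Rational(-165445, 233) ≈ -710.06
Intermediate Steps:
Mul(-165445, Pow(Function('w')(850, Function('K')(-25, 19)), -1)) = Mul(-165445, Pow(233, -1)) = Mul(-165445, Rational(1, 233)) = Rational(-165445, 233)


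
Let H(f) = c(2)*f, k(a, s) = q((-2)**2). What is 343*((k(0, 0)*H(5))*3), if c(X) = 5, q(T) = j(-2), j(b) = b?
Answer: -51450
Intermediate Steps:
q(T) = -2
k(a, s) = -2
H(f) = 5*f
343*((k(0, 0)*H(5))*3) = 343*(-10*5*3) = 343*(-2*25*3) = 343*(-50*3) = 343*(-150) = -51450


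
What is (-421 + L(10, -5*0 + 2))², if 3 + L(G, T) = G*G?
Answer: 104976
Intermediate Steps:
L(G, T) = -3 + G² (L(G, T) = -3 + G*G = -3 + G²)
(-421 + L(10, -5*0 + 2))² = (-421 + (-3 + 10²))² = (-421 + (-3 + 100))² = (-421 + 97)² = (-324)² = 104976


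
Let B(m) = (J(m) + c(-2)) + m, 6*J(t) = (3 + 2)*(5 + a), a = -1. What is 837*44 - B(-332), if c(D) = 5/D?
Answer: 222955/6 ≈ 37159.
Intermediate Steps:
J(t) = 10/3 (J(t) = ((3 + 2)*(5 - 1))/6 = (5*4)/6 = (⅙)*20 = 10/3)
B(m) = ⅚ + m (B(m) = (10/3 + 5/(-2)) + m = (10/3 + 5*(-½)) + m = (10/3 - 5/2) + m = ⅚ + m)
837*44 - B(-332) = 837*44 - (⅚ - 332) = 36828 - 1*(-1987/6) = 36828 + 1987/6 = 222955/6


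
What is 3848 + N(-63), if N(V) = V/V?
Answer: 3849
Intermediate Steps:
N(V) = 1
3848 + N(-63) = 3848 + 1 = 3849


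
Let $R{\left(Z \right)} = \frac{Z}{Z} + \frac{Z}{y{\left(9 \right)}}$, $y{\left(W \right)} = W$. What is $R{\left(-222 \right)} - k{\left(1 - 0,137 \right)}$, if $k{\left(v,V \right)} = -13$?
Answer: $- \frac{32}{3} \approx -10.667$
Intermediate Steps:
$R{\left(Z \right)} = 1 + \frac{Z}{9}$ ($R{\left(Z \right)} = \frac{Z}{Z} + \frac{Z}{9} = 1 + Z \frac{1}{9} = 1 + \frac{Z}{9}$)
$R{\left(-222 \right)} - k{\left(1 - 0,137 \right)} = \left(1 + \frac{1}{9} \left(-222\right)\right) - -13 = \left(1 - \frac{74}{3}\right) + 13 = - \frac{71}{3} + 13 = - \frac{32}{3}$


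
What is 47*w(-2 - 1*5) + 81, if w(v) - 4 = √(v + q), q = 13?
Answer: 269 + 47*√6 ≈ 384.13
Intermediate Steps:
w(v) = 4 + √(13 + v) (w(v) = 4 + √(v + 13) = 4 + √(13 + v))
47*w(-2 - 1*5) + 81 = 47*(4 + √(13 + (-2 - 1*5))) + 81 = 47*(4 + √(13 + (-2 - 5))) + 81 = 47*(4 + √(13 - 7)) + 81 = 47*(4 + √6) + 81 = (188 + 47*√6) + 81 = 269 + 47*√6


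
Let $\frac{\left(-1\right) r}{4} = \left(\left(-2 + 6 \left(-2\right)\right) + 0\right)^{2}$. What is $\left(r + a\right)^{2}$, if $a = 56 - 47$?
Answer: $600625$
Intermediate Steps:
$a = 9$ ($a = 56 - 47 = 9$)
$r = -784$ ($r = - 4 \left(\left(-2 + 6 \left(-2\right)\right) + 0\right)^{2} = - 4 \left(\left(-2 - 12\right) + 0\right)^{2} = - 4 \left(-14 + 0\right)^{2} = - 4 \left(-14\right)^{2} = \left(-4\right) 196 = -784$)
$\left(r + a\right)^{2} = \left(-784 + 9\right)^{2} = \left(-775\right)^{2} = 600625$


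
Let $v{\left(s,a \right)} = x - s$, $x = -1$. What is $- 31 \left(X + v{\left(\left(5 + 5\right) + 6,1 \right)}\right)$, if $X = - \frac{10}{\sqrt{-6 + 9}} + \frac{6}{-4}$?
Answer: $\frac{1147}{2} + \frac{310 \sqrt{3}}{3} \approx 752.48$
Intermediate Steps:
$v{\left(s,a \right)} = -1 - s$
$X = - \frac{3}{2} - \frac{10 \sqrt{3}}{3}$ ($X = - \frac{10}{\sqrt{3}} + 6 \left(- \frac{1}{4}\right) = - 10 \frac{\sqrt{3}}{3} - \frac{3}{2} = - \frac{10 \sqrt{3}}{3} - \frac{3}{2} = - \frac{3}{2} - \frac{10 \sqrt{3}}{3} \approx -7.2735$)
$- 31 \left(X + v{\left(\left(5 + 5\right) + 6,1 \right)}\right) = - 31 \left(\left(- \frac{3}{2} - \frac{10 \sqrt{3}}{3}\right) - 17\right) = - 31 \left(- \frac{37}{2} - \frac{10 \sqrt{3}}{3}\right) = \frac{1147}{2} + \frac{310 \sqrt{3}}{3}$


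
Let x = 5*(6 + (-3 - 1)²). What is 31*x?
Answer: 3410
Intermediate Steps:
x = 110 (x = 5*(6 + (-4)²) = 5*(6 + 16) = 5*22 = 110)
31*x = 31*110 = 3410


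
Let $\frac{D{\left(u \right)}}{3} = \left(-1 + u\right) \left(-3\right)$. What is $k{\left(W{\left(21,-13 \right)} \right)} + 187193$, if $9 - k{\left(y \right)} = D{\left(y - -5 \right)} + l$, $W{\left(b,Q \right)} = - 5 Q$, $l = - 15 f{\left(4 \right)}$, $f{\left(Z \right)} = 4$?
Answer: $187883$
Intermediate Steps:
$l = -60$ ($l = \left(-15\right) 4 = -60$)
$D{\left(u \right)} = 9 - 9 u$ ($D{\left(u \right)} = 3 \left(-1 + u\right) \left(-3\right) = 3 \left(3 - 3 u\right) = 9 - 9 u$)
$k{\left(y \right)} = 105 + 9 y$ ($k{\left(y \right)} = 9 - \left(\left(9 - 9 \left(y - -5\right)\right) - 60\right) = 9 - \left(\left(9 - 9 \left(y + 5\right)\right) - 60\right) = 9 - \left(\left(9 - 9 \left(5 + y\right)\right) - 60\right) = 9 - \left(\left(9 - \left(45 + 9 y\right)\right) - 60\right) = 9 - \left(\left(-36 - 9 y\right) - 60\right) = 9 - \left(-96 - 9 y\right) = 9 + \left(96 + 9 y\right) = 105 + 9 y$)
$k{\left(W{\left(21,-13 \right)} \right)} + 187193 = \left(105 + 9 \left(\left(-5\right) \left(-13\right)\right)\right) + 187193 = \left(105 + 9 \cdot 65\right) + 187193 = \left(105 + 585\right) + 187193 = 690 + 187193 = 187883$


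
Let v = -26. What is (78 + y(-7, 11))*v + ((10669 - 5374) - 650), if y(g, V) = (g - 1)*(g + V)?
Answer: 3449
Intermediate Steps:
y(g, V) = (-1 + g)*(V + g)
(78 + y(-7, 11))*v + ((10669 - 5374) - 650) = (78 + ((-7)² - 1*11 - 1*(-7) + 11*(-7)))*(-26) + ((10669 - 5374) - 650) = (78 + (49 - 11 + 7 - 77))*(-26) + (5295 - 650) = (78 - 32)*(-26) + 4645 = 46*(-26) + 4645 = -1196 + 4645 = 3449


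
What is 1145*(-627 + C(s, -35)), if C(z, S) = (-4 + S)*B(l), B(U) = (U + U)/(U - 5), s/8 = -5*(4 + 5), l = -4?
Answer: -2272825/3 ≈ -7.5761e+5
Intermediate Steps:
s = -360 (s = 8*(-5*(4 + 5)) = 8*(-5*9) = 8*(-45) = -360)
B(U) = 2*U/(-5 + U) (B(U) = (2*U)/(-5 + U) = 2*U/(-5 + U))
C(z, S) = -32/9 + 8*S/9 (C(z, S) = (-4 + S)*(2*(-4)/(-5 - 4)) = (-4 + S)*(2*(-4)/(-9)) = (-4 + S)*(2*(-4)*(-1/9)) = (-4 + S)*(8/9) = -32/9 + 8*S/9)
1145*(-627 + C(s, -35)) = 1145*(-627 + (-32/9 + (8/9)*(-35))) = 1145*(-627 + (-32/9 - 280/9)) = 1145*(-627 - 104/3) = 1145*(-1985/3) = -2272825/3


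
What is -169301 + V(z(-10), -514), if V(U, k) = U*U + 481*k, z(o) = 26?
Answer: -415859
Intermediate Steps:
V(U, k) = U² + 481*k
-169301 + V(z(-10), -514) = -169301 + (26² + 481*(-514)) = -169301 + (676 - 247234) = -169301 - 246558 = -415859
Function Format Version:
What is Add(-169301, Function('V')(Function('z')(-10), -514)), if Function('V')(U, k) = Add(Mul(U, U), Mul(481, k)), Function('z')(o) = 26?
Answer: -415859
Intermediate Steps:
Function('V')(U, k) = Add(Pow(U, 2), Mul(481, k))
Add(-169301, Function('V')(Function('z')(-10), -514)) = Add(-169301, Add(Pow(26, 2), Mul(481, -514))) = Add(-169301, Add(676, -247234)) = Add(-169301, -246558) = -415859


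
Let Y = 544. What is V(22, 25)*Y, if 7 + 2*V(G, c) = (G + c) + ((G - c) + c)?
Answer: 16864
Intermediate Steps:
V(G, c) = -7/2 + G + c/2 (V(G, c) = -7/2 + ((G + c) + ((G - c) + c))/2 = -7/2 + ((G + c) + G)/2 = -7/2 + (c + 2*G)/2 = -7/2 + (G + c/2) = -7/2 + G + c/2)
V(22, 25)*Y = (-7/2 + 22 + (1/2)*25)*544 = (-7/2 + 22 + 25/2)*544 = 31*544 = 16864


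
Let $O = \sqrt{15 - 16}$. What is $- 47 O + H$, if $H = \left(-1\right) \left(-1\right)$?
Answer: $1 - 47 i \approx 1.0 - 47.0 i$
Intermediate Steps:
$H = 1$
$O = i$ ($O = \sqrt{-1} = i \approx 1.0 i$)
$- 47 O + H = - 47 i + 1 = 1 - 47 i$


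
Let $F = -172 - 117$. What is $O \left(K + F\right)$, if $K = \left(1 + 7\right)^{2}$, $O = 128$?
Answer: $-28800$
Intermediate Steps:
$F = -289$
$K = 64$ ($K = 8^{2} = 64$)
$O \left(K + F\right) = 128 \left(64 - 289\right) = 128 \left(-225\right) = -28800$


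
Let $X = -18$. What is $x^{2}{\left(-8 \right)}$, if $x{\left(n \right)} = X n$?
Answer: $20736$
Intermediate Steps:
$x{\left(n \right)} = - 18 n$
$x^{2}{\left(-8 \right)} = \left(\left(-18\right) \left(-8\right)\right)^{2} = 144^{2} = 20736$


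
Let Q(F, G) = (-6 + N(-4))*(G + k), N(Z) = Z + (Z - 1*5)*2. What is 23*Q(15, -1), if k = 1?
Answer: 0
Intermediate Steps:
N(Z) = -10 + 3*Z (N(Z) = Z + (Z - 5)*2 = Z + (-5 + Z)*2 = Z + (-10 + 2*Z) = -10 + 3*Z)
Q(F, G) = -28 - 28*G (Q(F, G) = (-6 + (-10 + 3*(-4)))*(G + 1) = (-6 + (-10 - 12))*(1 + G) = (-6 - 22)*(1 + G) = -28*(1 + G) = -28 - 28*G)
23*Q(15, -1) = 23*(-28 - 28*(-1)) = 23*(-28 + 28) = 23*0 = 0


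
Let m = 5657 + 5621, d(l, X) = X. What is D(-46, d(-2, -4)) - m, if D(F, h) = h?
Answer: -11282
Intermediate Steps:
m = 11278
D(-46, d(-2, -4)) - m = -4 - 1*11278 = -4 - 11278 = -11282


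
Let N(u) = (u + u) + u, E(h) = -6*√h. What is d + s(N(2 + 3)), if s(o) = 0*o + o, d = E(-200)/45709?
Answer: 15 - 60*I*√2/45709 ≈ 15.0 - 0.0018564*I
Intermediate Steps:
N(u) = 3*u (N(u) = 2*u + u = 3*u)
d = -60*I*√2/45709 ≈ -0.0018564*I
s(o) = o (s(o) = 0 + o = o)
d + s(N(2 + 3)) = -60*I*√2/45709 + 3*(2 + 3) = -60*I*√2/45709 + 3*5 = -60*I*√2/45709 + 15 = 15 - 60*I*√2/45709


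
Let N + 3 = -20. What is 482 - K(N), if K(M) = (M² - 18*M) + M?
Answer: -438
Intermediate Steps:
N = -23 (N = -3 - 20 = -23)
K(M) = M² - 17*M
482 - K(N) = 482 - (-23)*(-17 - 23) = 482 - (-23)*(-40) = 482 - 1*920 = 482 - 920 = -438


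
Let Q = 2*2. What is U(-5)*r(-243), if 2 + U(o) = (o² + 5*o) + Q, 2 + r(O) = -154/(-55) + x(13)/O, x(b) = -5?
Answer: 1994/1215 ≈ 1.6412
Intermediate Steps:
Q = 4
r(O) = ⅘ - 5/O (r(O) = -2 + (-154/(-55) - 5/O) = -2 + (-154*(-1/55) - 5/O) = -2 + (14/5 - 5/O) = ⅘ - 5/O)
U(o) = 2 + o² + 5*o (U(o) = -2 + ((o² + 5*o) + 4) = -2 + (4 + o² + 5*o) = 2 + o² + 5*o)
U(-5)*r(-243) = (2 + (-5)² + 5*(-5))*(⅘ - 5/(-243)) = (2 + 25 - 25)*(⅘ - 5*(-1/243)) = 2*(⅘ + 5/243) = 2*(997/1215) = 1994/1215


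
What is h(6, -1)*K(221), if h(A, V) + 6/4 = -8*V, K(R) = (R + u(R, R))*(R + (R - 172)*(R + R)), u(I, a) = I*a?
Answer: 6977278737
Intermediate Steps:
K(R) = (R + R²)*(R + 2*R*(-172 + R)) (K(R) = (R + R*R)*(R + (R - 172)*(R + R)) = (R + R²)*(R + (-172 + R)*(2*R)) = (R + R²)*(R + 2*R*(-172 + R)))
h(A, V) = -3/2 - 8*V
h(6, -1)*K(221) = (-3/2 - 8*(-1))*(221²*(-343 - 341*221 + 2*221²)) = (-3/2 + 8)*(48841*(-343 - 75361 + 2*48841)) = 13*(48841*(-343 - 75361 + 97682))/2 = 13*(48841*21978)/2 = (13/2)*1073427498 = 6977278737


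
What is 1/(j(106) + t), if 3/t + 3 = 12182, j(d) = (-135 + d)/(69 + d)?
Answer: -2131325/352666 ≈ -6.0435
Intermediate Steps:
j(d) = (-135 + d)/(69 + d)
t = 3/12179 (t = 3/(-3 + 12182) = 3/12179 ≈ 0.00024633)
1/(j(106) + t) = 1/((-135 + 106)/(69 + 106) + 3/12179) = 1/(-29/175 + 3/12179) = 1/(-352666/2131325) = -2131325/352666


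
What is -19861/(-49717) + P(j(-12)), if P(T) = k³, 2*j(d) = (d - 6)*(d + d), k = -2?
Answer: -377875/49717 ≈ -7.6005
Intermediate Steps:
j(d) = d*(-6 + d) (j(d) = ((d - 6)*(d + d))/2 = ((-6 + d)*(2*d))/2 = (2*d*(-6 + d))/2 = d*(-6 + d))
P(T) = -8 (P(T) = (-2)³ = -8)
-19861/(-49717) + P(j(-12)) = -19861/(-49717) - 8 = -19861*(-1/49717) - 8 = 19861/49717 - 8 = -377875/49717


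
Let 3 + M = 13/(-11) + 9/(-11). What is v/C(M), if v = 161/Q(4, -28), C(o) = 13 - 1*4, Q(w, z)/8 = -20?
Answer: -161/1440 ≈ -0.11181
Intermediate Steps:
M = -5 (M = -3 + (13/(-11) + 9/(-11)) = -3 + (13*(-1/11) + 9*(-1/11)) = -3 + (-13/11 - 9/11) = -3 - 2 = -5)
Q(w, z) = -160 (Q(w, z) = 8*(-20) = -160)
C(o) = 9 (C(o) = 13 - 4 = 9)
v = -161/160 (v = 161/(-160) = 161*(-1/160) = -161/160 ≈ -1.0063)
v/C(M) = -161/160/9 = -161/160*1/9 = -161/1440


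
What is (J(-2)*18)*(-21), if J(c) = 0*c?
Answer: 0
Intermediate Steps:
J(c) = 0
(J(-2)*18)*(-21) = (0*18)*(-21) = 0*(-21) = 0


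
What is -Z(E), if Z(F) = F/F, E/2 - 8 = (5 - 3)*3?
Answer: -1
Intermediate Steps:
E = 28 (E = 16 + 2*((5 - 3)*3) = 16 + 2*(2*3) = 16 + 2*6 = 16 + 12 = 28)
Z(F) = 1
-Z(E) = -1*1 = -1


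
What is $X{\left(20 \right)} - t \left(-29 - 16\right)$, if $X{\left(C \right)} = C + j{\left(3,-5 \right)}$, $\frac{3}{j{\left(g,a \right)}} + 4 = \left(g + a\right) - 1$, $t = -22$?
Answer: $- \frac{6793}{7} \approx -970.43$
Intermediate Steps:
$j{\left(g,a \right)} = \frac{3}{-5 + a + g}$ ($j{\left(g,a \right)} = \frac{3}{-4 - \left(1 - a - g\right)} = \frac{3}{-4 + \left(-1 + a + g\right)} = \frac{3}{-5 + a + g}$)
$X{\left(C \right)} = - \frac{3}{7} + C$ ($X{\left(C \right)} = C + \frac{3}{-5 - 5 + 3} = C + \frac{3}{-7} = C + 3 \left(- \frac{1}{7}\right) = C - \frac{3}{7} = - \frac{3}{7} + C$)
$X{\left(20 \right)} - t \left(-29 - 16\right) = \left(- \frac{3}{7} + 20\right) - - 22 \left(-29 - 16\right) = \frac{137}{7} - \left(-22\right) \left(-45\right) = \frac{137}{7} - 990 = - \frac{6793}{7}$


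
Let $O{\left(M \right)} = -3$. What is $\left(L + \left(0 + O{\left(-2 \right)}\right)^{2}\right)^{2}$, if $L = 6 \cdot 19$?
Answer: $15129$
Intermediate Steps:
$L = 114$
$\left(L + \left(0 + O{\left(-2 \right)}\right)^{2}\right)^{2} = \left(114 + \left(0 - 3\right)^{2}\right)^{2} = \left(114 + \left(-3\right)^{2}\right)^{2} = \left(114 + 9\right)^{2} = 123^{2} = 15129$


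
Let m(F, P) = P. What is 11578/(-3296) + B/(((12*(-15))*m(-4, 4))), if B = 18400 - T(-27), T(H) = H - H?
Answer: -431141/14832 ≈ -29.068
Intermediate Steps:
T(H) = 0
B = 18400 (B = 18400 - 1*0 = 18400 + 0 = 18400)
11578/(-3296) + B/(((12*(-15))*m(-4, 4))) = 11578/(-3296) + 18400/(((12*(-15))*4)) = 11578*(-1/3296) + 18400/((-180*4)) = -5789/1648 + 18400/(-720) = -5789/1648 + 18400*(-1/720) = -5789/1648 - 230/9 = -431141/14832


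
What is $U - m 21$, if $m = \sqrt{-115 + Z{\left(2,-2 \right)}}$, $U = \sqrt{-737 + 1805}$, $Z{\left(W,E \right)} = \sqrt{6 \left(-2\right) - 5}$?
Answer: $- 21 \sqrt{-115 + i \sqrt{17}} + 2 \sqrt{267} \approx 28.644 - 225.24 i$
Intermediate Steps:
$Z{\left(W,E \right)} = i \sqrt{17}$ ($Z{\left(W,E \right)} = \sqrt{-12 - 5} = \sqrt{-17} = i \sqrt{17}$)
$U = 2 \sqrt{267}$ ($U = \sqrt{1068} = 2 \sqrt{267} \approx 32.68$)
$m = \sqrt{-115 + i \sqrt{17}} \approx 0.1922 + 10.726 i$
$U - m 21 = 2 \sqrt{267} - \sqrt{-115 + i \sqrt{17}} \cdot 21 = 2 \sqrt{267} - 21 \sqrt{-115 + i \sqrt{17}} = - 21 \sqrt{-115 + i \sqrt{17}} + 2 \sqrt{267}$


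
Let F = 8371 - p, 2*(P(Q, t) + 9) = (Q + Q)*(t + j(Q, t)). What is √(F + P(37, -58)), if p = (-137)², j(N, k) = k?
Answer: I*√14699 ≈ 121.24*I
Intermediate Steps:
P(Q, t) = -9 + 2*Q*t (P(Q, t) = -9 + ((Q + Q)*(t + t))/2 = -9 + ((2*Q)*(2*t))/2 = -9 + (4*Q*t)/2 = -9 + 2*Q*t)
p = 18769
F = -10398 (F = 8371 - 1*18769 = 8371 - 18769 = -10398)
√(F + P(37, -58)) = √(-10398 + (-9 + 2*37*(-58))) = √(-10398 + (-9 - 4292)) = √(-10398 - 4301) = √(-14699) = I*√14699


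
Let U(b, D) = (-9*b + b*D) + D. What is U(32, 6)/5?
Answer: -18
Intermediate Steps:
U(b, D) = D - 9*b + D*b (U(b, D) = (-9*b + D*b) + D = D - 9*b + D*b)
U(32, 6)/5 = (6 - 9*32 + 6*32)/5 = (6 - 288 + 192)*(1/5) = -90*1/5 = -18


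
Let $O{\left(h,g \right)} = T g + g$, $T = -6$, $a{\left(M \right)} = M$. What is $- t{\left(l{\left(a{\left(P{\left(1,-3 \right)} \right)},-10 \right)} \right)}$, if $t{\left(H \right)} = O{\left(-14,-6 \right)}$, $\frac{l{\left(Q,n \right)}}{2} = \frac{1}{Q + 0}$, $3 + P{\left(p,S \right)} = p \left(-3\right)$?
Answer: $-30$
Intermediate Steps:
$P{\left(p,S \right)} = -3 - 3 p$ ($P{\left(p,S \right)} = -3 + p \left(-3\right) = -3 - 3 p$)
$l{\left(Q,n \right)} = \frac{2}{Q}$ ($l{\left(Q,n \right)} = \frac{2}{Q + 0} = \frac{2}{Q}$)
$O{\left(h,g \right)} = - 5 g$ ($O{\left(h,g \right)} = - 6 g + g = - 5 g$)
$t{\left(H \right)} = 30$ ($t{\left(H \right)} = \left(-5\right) \left(-6\right) = 30$)
$- t{\left(l{\left(a{\left(P{\left(1,-3 \right)} \right)},-10 \right)} \right)} = \left(-1\right) 30 = -30$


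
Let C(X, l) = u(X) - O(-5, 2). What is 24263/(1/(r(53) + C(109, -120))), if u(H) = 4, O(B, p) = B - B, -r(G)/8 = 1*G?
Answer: -10190460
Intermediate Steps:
r(G) = -8*G
O(B, p) = 0
C(X, l) = 4 (C(X, l) = 4 - 1*0 = 4 + 0 = 4)
24263/(1/(r(53) + C(109, -120))) = 24263/(1/(-8*53 + 4)) = 24263/(1/(-424 + 4)) = 24263/(1/(-420)) = 24263/(-1/420) = 24263*(-420) = -10190460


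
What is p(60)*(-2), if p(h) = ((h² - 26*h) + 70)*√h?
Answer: -8440*√15 ≈ -32688.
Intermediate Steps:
p(h) = √h*(70 + h² - 26*h) (p(h) = (70 + h² - 26*h)*√h = √h*(70 + h² - 26*h))
p(60)*(-2) = (√60*(70 + 60² - 26*60))*(-2) = ((2*√15)*(70 + 3600 - 1560))*(-2) = ((2*√15)*2110)*(-2) = (4220*√15)*(-2) = -8440*√15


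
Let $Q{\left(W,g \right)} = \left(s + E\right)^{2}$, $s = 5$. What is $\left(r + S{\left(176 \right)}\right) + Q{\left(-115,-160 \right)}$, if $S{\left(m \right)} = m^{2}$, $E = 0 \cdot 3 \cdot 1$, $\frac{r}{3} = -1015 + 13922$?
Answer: $69722$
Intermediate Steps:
$r = 38721$ ($r = 3 \left(-1015 + 13922\right) = 3 \cdot 12907 = 38721$)
$E = 0$ ($E = 0 \cdot 1 = 0$)
$Q{\left(W,g \right)} = 25$ ($Q{\left(W,g \right)} = \left(5 + 0\right)^{2} = 5^{2} = 25$)
$\left(r + S{\left(176 \right)}\right) + Q{\left(-115,-160 \right)} = \left(38721 + 176^{2}\right) + 25 = \left(38721 + 30976\right) + 25 = 69697 + 25 = 69722$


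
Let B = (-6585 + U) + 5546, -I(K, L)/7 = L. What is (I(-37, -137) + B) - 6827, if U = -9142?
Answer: -16049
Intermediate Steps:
I(K, L) = -7*L
B = -10181 (B = (-6585 - 9142) + 5546 = -15727 + 5546 = -10181)
(I(-37, -137) + B) - 6827 = (-7*(-137) - 10181) - 6827 = (959 - 10181) - 6827 = -9222 - 6827 = -16049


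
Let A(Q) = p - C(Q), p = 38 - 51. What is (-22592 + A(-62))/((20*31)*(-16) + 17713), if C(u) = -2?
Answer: -22603/7793 ≈ -2.9004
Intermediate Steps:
p = -13
A(Q) = -11 (A(Q) = -13 - 1*(-2) = -13 + 2 = -11)
(-22592 + A(-62))/((20*31)*(-16) + 17713) = (-22592 - 11)/((20*31)*(-16) + 17713) = -22603/(620*(-16) + 17713) = -22603/(-9920 + 17713) = -22603/7793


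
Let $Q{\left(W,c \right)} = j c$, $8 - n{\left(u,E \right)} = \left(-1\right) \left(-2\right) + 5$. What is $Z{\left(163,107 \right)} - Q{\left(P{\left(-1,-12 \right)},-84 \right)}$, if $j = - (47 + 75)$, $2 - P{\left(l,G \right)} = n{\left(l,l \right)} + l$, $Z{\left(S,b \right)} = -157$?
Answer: $-10405$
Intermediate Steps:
$n{\left(u,E \right)} = 1$ ($n{\left(u,E \right)} = 8 - \left(\left(-1\right) \left(-2\right) + 5\right) = 8 - \left(2 + 5\right) = 8 - 7 = 1$)
$P{\left(l,G \right)} = 1 - l$ ($P{\left(l,G \right)} = 2 - \left(1 + l\right) = 1 - l$)
$j = -122$ ($j = \left(-1\right) 122 = -122$)
$Q{\left(W,c \right)} = - 122 c$
$Z{\left(163,107 \right)} - Q{\left(P{\left(-1,-12 \right)},-84 \right)} = -157 - \left(-122\right) \left(-84\right) = -157 - 10248 = -10405$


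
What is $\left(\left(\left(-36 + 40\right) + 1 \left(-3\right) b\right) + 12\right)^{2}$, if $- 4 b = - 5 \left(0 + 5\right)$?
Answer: $\frac{121}{16} \approx 7.5625$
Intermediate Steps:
$b = \frac{25}{4}$ ($b = - \frac{\left(-5\right) \left(0 + 5\right)}{4} = - \frac{\left(-5\right) 5}{4} = \left(- \frac{1}{4}\right) \left(-25\right) = \frac{25}{4} \approx 6.25$)
$\left(\left(\left(-36 + 40\right) + 1 \left(-3\right) b\right) + 12\right)^{2} = \left(\left(\left(-36 + 40\right) + 1 \left(-3\right) \frac{25}{4}\right) + 12\right)^{2} = \left(\left(4 - \frac{75}{4}\right) + 12\right)^{2} = \left(- \frac{59}{4} + 12\right)^{2} = \left(- \frac{11}{4}\right)^{2} = \frac{121}{16}$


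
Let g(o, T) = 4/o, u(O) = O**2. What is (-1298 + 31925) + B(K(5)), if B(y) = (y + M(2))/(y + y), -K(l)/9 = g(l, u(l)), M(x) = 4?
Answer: 275645/9 ≈ 30627.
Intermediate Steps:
K(l) = -36/l
B(y) = (4 + y)/(2*y) (B(y) = (y + 4)/(y + y) = (4 + y)/((2*y)) = (4 + y)*(1/(2*y)) = (4 + y)/(2*y))
(-1298 + 31925) + B(K(5)) = (-1298 + 31925) + (4 - 36/5)/(2*((-36/5))) = 30627 + (4 - 36*1/5)/(2*((-36*1/5))) = 30627 + (4 - 36/5)/(2*(-36/5)) = 30627 + (1/2)*(-5/36)*(-16/5) = 30627 + 2/9 = 275645/9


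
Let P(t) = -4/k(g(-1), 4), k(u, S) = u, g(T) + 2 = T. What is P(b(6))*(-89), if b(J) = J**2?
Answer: -356/3 ≈ -118.67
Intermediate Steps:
g(T) = -2 + T
P(t) = 4/3 (P(t) = -4/(-2 - 1) = -4/(-3) = -4*(-1/3) = 4/3)
P(b(6))*(-89) = (4/3)*(-89) = -356/3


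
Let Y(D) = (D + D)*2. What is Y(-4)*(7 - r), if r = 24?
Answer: 272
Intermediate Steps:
Y(D) = 4*D (Y(D) = (2*D)*2 = 4*D)
Y(-4)*(7 - r) = (4*(-4))*(7 - 1*24) = -16*(7 - 24) = -16*(-17) = 272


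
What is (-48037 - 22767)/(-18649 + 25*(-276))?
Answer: 70804/25549 ≈ 2.7713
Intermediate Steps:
(-48037 - 22767)/(-18649 + 25*(-276)) = -70804/(-18649 - 6900) = -70804/(-25549) = -70804*(-1/25549) = 70804/25549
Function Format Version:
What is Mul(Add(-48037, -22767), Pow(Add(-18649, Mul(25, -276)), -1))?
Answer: Rational(70804, 25549) ≈ 2.7713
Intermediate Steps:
Mul(Add(-48037, -22767), Pow(Add(-18649, Mul(25, -276)), -1)) = Mul(-70804, Pow(Add(-18649, -6900), -1)) = Mul(-70804, Pow(-25549, -1)) = Mul(-70804, Rational(-1, 25549)) = Rational(70804, 25549)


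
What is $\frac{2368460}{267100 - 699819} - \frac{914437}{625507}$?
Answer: $- \frac{1877182573423}{270668763533} \approx -6.9353$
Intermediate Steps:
$\frac{2368460}{267100 - 699819} - \frac{914437}{625507} = \frac{2368460}{-432719} - \frac{914437}{625507} = 2368460 \left(- \frac{1}{432719}\right) - \frac{914437}{625507} = - \frac{2368460}{432719} - \frac{914437}{625507} = - \frac{1877182573423}{270668763533}$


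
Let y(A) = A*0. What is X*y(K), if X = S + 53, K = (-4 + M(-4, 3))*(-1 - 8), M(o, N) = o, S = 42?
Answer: 0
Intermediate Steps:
K = 72 (K = (-4 - 4)*(-1 - 8) = -8*(-9) = 72)
y(A) = 0
X = 95 (X = 42 + 53 = 95)
X*y(K) = 95*0 = 0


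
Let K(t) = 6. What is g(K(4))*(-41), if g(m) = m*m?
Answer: -1476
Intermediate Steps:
g(m) = m²
g(K(4))*(-41) = 6²*(-41) = 36*(-41) = -1476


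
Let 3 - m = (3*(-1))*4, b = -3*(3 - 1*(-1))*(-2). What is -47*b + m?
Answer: -1113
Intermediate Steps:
b = 24 (b = -3*(3 + 1)*(-2) = -3*4*(-2) = -12*(-2) = 24)
m = 15 (m = 3 - 3*(-1)*4 = 3 - (-3)*4 = 3 - 1*(-12) = 3 + 12 = 15)
-47*b + m = -47*24 + 15 = -1128 + 15 = -1113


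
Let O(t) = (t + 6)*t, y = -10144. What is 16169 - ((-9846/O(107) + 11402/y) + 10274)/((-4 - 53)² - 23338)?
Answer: 19920336929287177/1231969014128 ≈ 16170.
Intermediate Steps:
O(t) = t*(6 + t) (O(t) = (6 + t)*t = t*(6 + t))
16169 - ((-9846/O(107) + 11402/y) + 10274)/((-4 - 53)² - 23338) = 16169 - ((-9846*1/(107*(6 + 107)) + 11402/(-10144)) + 10274)/((-4 - 53)² - 23338) = 16169 - ((-9846/(107*113) + 11402*(-1/10144)) + 10274)/((-57)² - 23338) = 16169 - ((-9846/12091 - 5701/5072) + 10274)/(3249 - 23338) = 16169 - ((-9846*1/12091 - 5701/5072) + 10274)/(-20089) = 16169 - ((-9846/12091 - 5701/5072) + 10274)*(-1)/20089 = 16169 - (-118869703/61325552 + 10274)*(-1)/20089 = 16169 - 629939851545*(-1)/(61325552*20089) = 16169 - 1*(-629939851545/1231969014128) = 16169 + 629939851545/1231969014128 = 19920336929287177/1231969014128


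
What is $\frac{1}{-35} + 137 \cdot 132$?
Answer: $\frac{632939}{35} \approx 18084.0$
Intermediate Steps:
$\frac{1}{-35} + 137 \cdot 132 = - \frac{1}{35} + 18084 = \frac{632939}{35}$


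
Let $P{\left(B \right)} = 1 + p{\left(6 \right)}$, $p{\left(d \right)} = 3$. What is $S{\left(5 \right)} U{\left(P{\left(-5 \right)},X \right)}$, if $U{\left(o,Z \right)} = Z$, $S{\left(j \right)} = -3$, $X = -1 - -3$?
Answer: $-6$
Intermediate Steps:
$X = 2$ ($X = -1 + 3 = 2$)
$P{\left(B \right)} = 4$ ($P{\left(B \right)} = 1 + 3 = 4$)
$S{\left(5 \right)} U{\left(P{\left(-5 \right)},X \right)} = \left(-3\right) 2 = -6$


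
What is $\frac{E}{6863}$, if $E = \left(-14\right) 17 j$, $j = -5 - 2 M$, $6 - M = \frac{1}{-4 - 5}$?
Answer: $\frac{36890}{61767} \approx 0.59724$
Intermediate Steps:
$M = \frac{55}{9}$ ($M = 6 - \frac{1}{-4 - 5} = 6 - \frac{1}{-9} = 6 - - \frac{1}{9} = 6 + \frac{1}{9} = \frac{55}{9} \approx 6.1111$)
$j = - \frac{155}{9}$ ($j = -5 - \frac{110}{9} = - \frac{155}{9} \approx -17.222$)
$E = \frac{36890}{9}$ ($E = \left(-14\right) 17 \left(- \frac{155}{9}\right) = \left(-238\right) \left(- \frac{155}{9}\right) = \frac{36890}{9} \approx 4098.9$)
$\frac{E}{6863} = \frac{36890}{9 \cdot 6863} = \frac{36890}{9} \cdot \frac{1}{6863} = \frac{36890}{61767}$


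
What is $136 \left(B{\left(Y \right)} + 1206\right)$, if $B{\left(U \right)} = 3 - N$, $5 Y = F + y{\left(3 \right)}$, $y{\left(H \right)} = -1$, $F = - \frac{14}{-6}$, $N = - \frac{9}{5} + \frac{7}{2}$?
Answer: $\frac{820964}{5} \approx 1.6419 \cdot 10^{5}$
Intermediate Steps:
$N = \frac{17}{10}$ ($N = \left(-9\right) \frac{1}{5} + 7 \cdot \frac{1}{2} = - \frac{9}{5} + \frac{7}{2} = \frac{17}{10} \approx 1.7$)
$F = \frac{7}{3}$ ($F = \left(-14\right) \left(- \frac{1}{6}\right) = \frac{7}{3} \approx 2.3333$)
$Y = \frac{4}{15}$ ($Y = \frac{\frac{7}{3} - 1}{5} = \frac{1}{5} \cdot \frac{4}{3} = \frac{4}{15} \approx 0.26667$)
$B{\left(U \right)} = \frac{13}{10}$ ($B{\left(U \right)} = 3 - \frac{17}{10} = \frac{13}{10}$)
$136 \left(B{\left(Y \right)} + 1206\right) = 136 \left(\frac{13}{10} + 1206\right) = 136 \cdot \frac{12073}{10} = \frac{820964}{5}$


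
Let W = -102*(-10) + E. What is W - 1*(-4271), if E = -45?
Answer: 5246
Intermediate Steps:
W = 975 (W = -102*(-10) - 45 = 1020 - 45 = 975)
W - 1*(-4271) = 975 - 1*(-4271) = 975 + 4271 = 5246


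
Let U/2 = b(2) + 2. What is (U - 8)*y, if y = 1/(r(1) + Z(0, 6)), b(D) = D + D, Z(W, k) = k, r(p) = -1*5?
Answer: 4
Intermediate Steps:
r(p) = -5
b(D) = 2*D
U = 12 (U = 2*(2*2 + 2) = 2*(4 + 2) = 2*6 = 12)
y = 1 (y = 1/(-5 + 6) = 1/1 = 1)
(U - 8)*y = (12 - 8)*1 = 4*1 = 4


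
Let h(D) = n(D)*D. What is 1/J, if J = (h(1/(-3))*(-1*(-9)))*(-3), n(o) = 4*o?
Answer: -1/12 ≈ -0.083333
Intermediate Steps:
h(D) = 4*D² (h(D) = (4*D)*D = 4*D²)
J = -12 (J = ((4*(1/(-3))²)*(-1*(-9)))*(-3) = ((4*(-⅓)²)*9)*(-3) = ((4*(⅑))*9)*(-3) = ((4/9)*9)*(-3) = 4*(-3) = -12)
1/J = 1/(-12) = -1/12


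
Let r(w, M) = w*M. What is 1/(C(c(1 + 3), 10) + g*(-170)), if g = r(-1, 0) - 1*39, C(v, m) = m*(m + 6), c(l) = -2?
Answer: 1/6790 ≈ 0.00014728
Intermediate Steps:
r(w, M) = M*w
C(v, m) = m*(6 + m)
g = -39 (g = 0*(-1) - 1*39 = 0 - 39 = -39)
1/(C(c(1 + 3), 10) + g*(-170)) = 1/(10*(6 + 10) - 39*(-170)) = 1/(10*16 + 6630) = 1/(160 + 6630) = 1/6790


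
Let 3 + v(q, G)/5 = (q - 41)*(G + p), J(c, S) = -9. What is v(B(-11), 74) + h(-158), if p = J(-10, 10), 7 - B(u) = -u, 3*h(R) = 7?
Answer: -43913/3 ≈ -14638.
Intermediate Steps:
h(R) = 7/3 (h(R) = (1/3)*7 = 7/3)
B(u) = 7 + u (B(u) = 7 - (-1)*u = 7 + u)
p = -9
v(q, G) = -15 + 5*(-41 + q)*(-9 + G) (v(q, G) = -15 + 5*((q - 41)*(G - 9)) = -15 + 5*((-41 + q)*(-9 + G)) = -15 + 5*(-41 + q)*(-9 + G))
v(B(-11), 74) + h(-158) = (1830 - 205*74 - 45*(7 - 11) + 5*74*(7 - 11)) + 7/3 = (1830 - 15170 - 45*(-4) + 5*74*(-4)) + 7/3 = (1830 - 15170 + 180 - 1480) + 7/3 = -14640 + 7/3 = -43913/3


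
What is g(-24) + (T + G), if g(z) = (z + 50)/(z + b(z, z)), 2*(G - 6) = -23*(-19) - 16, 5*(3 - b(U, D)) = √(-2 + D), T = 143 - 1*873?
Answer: 13*(-79*√26 + 8315*I)/(2*(√26 - 105*I)) ≈ -514.74 + 0.059983*I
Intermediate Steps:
T = -730 (T = 143 - 873 = -730)
b(U, D) = 3 - √(-2 + D)/5
G = 433/2 (G = 6 + (-23*(-19) - 16)/2 = 6 + (437 - 16)/2 = 6 + (½)*421 = 6 + 421/2 = 433/2 ≈ 216.50)
g(z) = (50 + z)/(3 + z - √(-2 + z)/5) (g(z) = (z + 50)/(z + (3 - √(-2 + z)/5)) = (50 + z)/(3 + z - √(-2 + z)/5))
g(-24) + (T + G) = 5*(50 - 24)/(15 - √(-2 - 24) + 5*(-24)) + (-730 + 433/2) = 5*26/(15 - √(-26) - 120) - 1027/2 = 5*26/(15 - I*√26 - 120) - 1027/2 = 5*26/(-105 - I*√26) - 1027/2 = 130/(-105 - I*√26) - 1027/2 = -1027/2 + 130/(-105 - I*√26)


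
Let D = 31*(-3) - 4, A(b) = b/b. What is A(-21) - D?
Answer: 98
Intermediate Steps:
A(b) = 1
D = -97 (D = -93 - 4 = -97)
A(-21) - D = 1 - 1*(-97) = 1 + 97 = 98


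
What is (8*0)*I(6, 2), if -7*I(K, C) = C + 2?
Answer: 0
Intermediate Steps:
I(K, C) = -2/7 - C/7 (I(K, C) = -(C + 2)/7 = -(2 + C)/7 = -2/7 - C/7)
(8*0)*I(6, 2) = (8*0)*(-2/7 - ⅐*2) = 0*(-2/7 - 2/7) = 0*(-4/7) = 0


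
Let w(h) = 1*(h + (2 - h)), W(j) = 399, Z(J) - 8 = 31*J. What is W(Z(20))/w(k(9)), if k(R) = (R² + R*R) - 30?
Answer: 399/2 ≈ 199.50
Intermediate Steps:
Z(J) = 8 + 31*J
k(R) = -30 + 2*R² (k(R) = (R² + R²) - 30 = 2*R² - 30 = -30 + 2*R²)
w(h) = 2 (w(h) = 1*2 = 2)
W(Z(20))/w(k(9)) = 399/2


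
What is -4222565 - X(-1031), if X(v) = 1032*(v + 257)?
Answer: -3423797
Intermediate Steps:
X(v) = 265224 + 1032*v (X(v) = 1032*(257 + v) = 265224 + 1032*v)
-4222565 - X(-1031) = -4222565 - (265224 + 1032*(-1031)) = -4222565 - (265224 - 1063992) = -4222565 - 1*(-798768) = -4222565 + 798768 = -3423797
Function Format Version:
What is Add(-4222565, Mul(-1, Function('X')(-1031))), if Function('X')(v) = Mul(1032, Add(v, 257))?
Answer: -3423797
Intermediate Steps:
Function('X')(v) = Add(265224, Mul(1032, v)) (Function('X')(v) = Mul(1032, Add(257, v)) = Add(265224, Mul(1032, v)))
Add(-4222565, Mul(-1, Function('X')(-1031))) = Add(-4222565, Mul(-1, Add(265224, Mul(1032, -1031)))) = Add(-4222565, Mul(-1, Add(265224, -1063992))) = Add(-4222565, Mul(-1, -798768)) = Add(-4222565, 798768) = -3423797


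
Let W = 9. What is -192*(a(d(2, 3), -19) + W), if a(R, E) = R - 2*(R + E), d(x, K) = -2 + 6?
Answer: -8256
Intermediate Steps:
d(x, K) = 4
a(R, E) = -R - 2*E (a(R, E) = R - 2*(E + R) = R + (-2*E - 2*R) = -R - 2*E)
-192*(a(d(2, 3), -19) + W) = -192*((-1*4 - 2*(-19)) + 9) = -192*((-4 + 38) + 9) = -192*(34 + 9) = -192*43 = -8256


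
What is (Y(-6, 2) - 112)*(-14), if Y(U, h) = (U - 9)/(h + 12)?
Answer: 1583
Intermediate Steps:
Y(U, h) = (-9 + U)/(12 + h)
(Y(-6, 2) - 112)*(-14) = ((-9 - 6)/(12 + 2) - 112)*(-14) = (-15/14 - 112)*(-14) = -1583/14*(-14) = 1583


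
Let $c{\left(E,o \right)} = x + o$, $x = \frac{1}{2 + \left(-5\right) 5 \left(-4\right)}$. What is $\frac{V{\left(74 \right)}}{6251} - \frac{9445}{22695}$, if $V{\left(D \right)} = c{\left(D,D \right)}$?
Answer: $- \frac{7648139}{18915526} \approx -0.40433$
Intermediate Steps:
$x = \frac{1}{102}$ ($x = \frac{1}{2 - -100} = \frac{1}{2 + 100} = \frac{1}{102} \approx 0.0098039$)
$c{\left(E,o \right)} = \frac{1}{102} + o$
$V{\left(D \right)} = \frac{1}{102} + D$
$\frac{V{\left(74 \right)}}{6251} - \frac{9445}{22695} = \frac{\frac{1}{102} + 74}{6251} - \frac{9445}{22695} = \frac{7549}{102} \cdot \frac{1}{6251} - \frac{1889}{4539} = \frac{7549}{637602} - \frac{1889}{4539} = - \frac{7648139}{18915526}$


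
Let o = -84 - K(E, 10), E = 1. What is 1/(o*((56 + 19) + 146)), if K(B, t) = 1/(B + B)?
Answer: -2/37349 ≈ -5.3549e-5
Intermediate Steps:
K(B, t) = 1/(2*B)
o = -169/2 (o = -84 - 1/(2*1) = -84 - 1/2 = -84 - 1*½ = -84 - ½ = -169/2 ≈ -84.500)
1/(o*((56 + 19) + 146)) = 1/(-169*((56 + 19) + 146)/2) = 1/(-169*(75 + 146)/2) = 1/(-169/2*221) = 1/(-37349/2) = -2/37349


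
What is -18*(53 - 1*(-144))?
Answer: -3546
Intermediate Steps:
-18*(53 - 1*(-144)) = -18*(53 + 144) = -18*197 = -3546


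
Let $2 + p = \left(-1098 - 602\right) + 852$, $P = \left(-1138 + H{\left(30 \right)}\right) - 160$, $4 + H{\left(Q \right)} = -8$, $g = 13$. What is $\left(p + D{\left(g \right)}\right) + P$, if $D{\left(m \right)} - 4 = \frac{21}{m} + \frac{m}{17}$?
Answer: $- \frac{475950}{221} \approx -2153.6$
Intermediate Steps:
$H{\left(Q \right)} = -12$ ($H{\left(Q \right)} = -4 - 8 = -12$)
$D{\left(m \right)} = 4 + \frac{21}{m} + \frac{m}{17}$ ($D{\left(m \right)} = 4 + \left(\frac{21}{m} + \frac{m}{17}\right) = 4 + \frac{21}{m} + \frac{m}{17}$)
$P = -1310$ ($P = \left(-1138 - 12\right) - 160 = -1150 - 160 = -1310$)
$p = -850$ ($p = -2 + \left(\left(-1098 - 602\right) + 852\right) = -2 + \left(-1700 + 852\right) = -2 - 848 = -850$)
$\left(p + D{\left(g \right)}\right) + P = \left(-850 + \left(4 + \frac{21}{13} + \frac{1}{17} \cdot 13\right)\right) - 1310 = \left(-850 + \left(4 + 21 \cdot \frac{1}{13} + \frac{13}{17}\right)\right) - 1310 = \left(-850 + \left(4 + \frac{21}{13} + \frac{13}{17}\right)\right) - 1310 = \left(-850 + \frac{1410}{221}\right) - 1310 = - \frac{186440}{221} - 1310 = - \frac{475950}{221}$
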